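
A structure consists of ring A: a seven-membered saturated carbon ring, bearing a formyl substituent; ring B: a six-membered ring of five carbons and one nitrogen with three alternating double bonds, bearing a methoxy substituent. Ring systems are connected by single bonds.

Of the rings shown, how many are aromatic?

Ring A has only sp³ atoms, so it is not fully conjugated — not aromatic (cycloheptane).
Ring B is fully conjugated (every ring atom contributes a p orbital); 3 ring double bonds give 6 π electrons. That satisfies 4n+2 with n=1, so ring B is aromatic (pyridine).
Aromatic: B. Total: 1.

1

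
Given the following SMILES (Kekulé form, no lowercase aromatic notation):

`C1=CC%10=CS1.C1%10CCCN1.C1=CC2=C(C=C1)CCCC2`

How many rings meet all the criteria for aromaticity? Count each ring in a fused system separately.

The SMILES encodes a five-membered ring of four carbons and one sulfur, with two C=C double bonds; a five-membered saturated ring of four carbons and one N–H nitrogen; a six-membered carbon ring with three alternating C=C double bonds, fused to a saturated six-membered carbon ring.
The 5-membered ring with one sulfur has a continuous p-orbital overlap around the ring; 2 ring double bonds (4 π electrons) plus a heteroatom lone pair (2) give 6 π electrons. Since 6 = 4n+2 (n=1), it is aromatic (thiophene).
The 5-membered ring with one N–H has only sp³ atoms, so it is not fully conjugated — not aromatic (pyrrolidine).
The 6-membered ring has a continuous p-orbital overlap around the ring; 3 ring double bonds give 6 π electrons. That satisfies 4n+2 with n=1, so it is aromatic (benzene ring).
The second 6-membered ring has four sp³ carbons, so it is not fully conjugated — not aromatic (cyclohexane ring).
2 of the 4 rings are aromatic. Total: 2.

2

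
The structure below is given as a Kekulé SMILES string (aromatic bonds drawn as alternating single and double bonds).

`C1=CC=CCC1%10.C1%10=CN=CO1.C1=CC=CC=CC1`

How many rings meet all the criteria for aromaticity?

1

The SMILES encodes a six-membered carbon ring with two conjugated C=C double bonds and two sp³ carbons; a five-membered ring with an oxygen at position 1 and a nitrogen at position 3 (in a C=N bond), with two double bonds; a seven-membered carbon ring with three C=C double bonds and one sp³ carbon.
The 6-membered ring has two sp³ carbons, so it is not fully conjugated — not aromatic (1,3-cyclohexadiene).
The 5-membered ring with one oxygen and one =N– has a continuous p-orbital overlap around the ring; 2 ring double bonds (4 π electrons) plus a heteroatom lone pair (2) give 6 π electrons. That satisfies 4n+2 with n=1, so it is aromatic (oxazole).
The 7-membered ring has one sp³ carbon, so it is not fully conjugated — not aromatic (cycloheptatriene).
1 of the 3 rings is aromatic. Total: 1.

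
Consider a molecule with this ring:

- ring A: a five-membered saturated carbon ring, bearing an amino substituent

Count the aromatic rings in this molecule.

0

Ring A has only sp³ atoms, so it is not fully conjugated — not aromatic (cyclopentane).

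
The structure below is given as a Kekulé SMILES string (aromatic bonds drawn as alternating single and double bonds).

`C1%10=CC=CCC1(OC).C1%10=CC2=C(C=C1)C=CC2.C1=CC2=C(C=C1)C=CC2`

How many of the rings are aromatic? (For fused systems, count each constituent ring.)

2

The SMILES encodes a six-membered carbon ring with two conjugated C=C double bonds and two sp³ carbons; a six-membered carbon ring with three alternating C=C double bonds, fused to a five-membered carbon ring containing one C=C double bond and one sp³ carbon; a six-membered carbon ring with three alternating C=C double bonds, fused to a five-membered carbon ring containing one C=C double bond and one sp³ carbon.
The 6-membered ring has two sp³ carbons, so it is not fully conjugated — not aromatic (1,3-cyclohexadiene).
The second 6-membered ring is fully conjugated (every ring atom contributes a p orbital); 3 ring double bonds give 6 π electrons. That satisfies 4n+2 with n=1, so it is aromatic (benzene ring).
The 5-membered ring has one sp³ carbon, so it is not fully conjugated — not aromatic (cyclopentene ring).
The third 6-membered ring is fully conjugated (every ring atom contributes a p orbital); 3 ring double bonds give 6 π electrons. Since 6 = 4n+2 (n=1), it is aromatic (benzene ring).
The second 5-membered ring has one sp³ carbon, so it is not fully conjugated — not aromatic (cyclopentene ring).
2 of the 5 rings are aromatic. Total: 2.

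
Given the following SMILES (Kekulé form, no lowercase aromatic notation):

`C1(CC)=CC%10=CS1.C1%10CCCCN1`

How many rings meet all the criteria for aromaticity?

The SMILES encodes a five-membered ring of four carbons and one sulfur, with two C=C double bonds; a six-membered saturated ring of five carbons and one N–H nitrogen.
The 5-membered ring with one sulfur is planar and fully conjugated; 2 ring double bonds (4 π electrons) plus a heteroatom lone pair (2) give 6 π electrons. 6 = 4(1)+2, so it is aromatic (thiophene).
The 6-membered ring with one N–H has only sp³ atoms, so it is not fully conjugated — not aromatic (piperidine).
1 of the 2 rings is aromatic. Total: 1.

1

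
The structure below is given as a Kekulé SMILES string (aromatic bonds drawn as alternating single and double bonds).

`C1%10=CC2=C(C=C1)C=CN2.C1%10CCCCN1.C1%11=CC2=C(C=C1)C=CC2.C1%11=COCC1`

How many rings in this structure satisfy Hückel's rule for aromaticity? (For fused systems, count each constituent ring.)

The SMILES encodes a six-membered carbon ring with three alternating C=C double bonds, fused to a five-membered ring containing one N–H nitrogen and two C=C double bonds; a six-membered saturated ring of five carbons and one N–H nitrogen; a six-membered carbon ring with three alternating C=C double bonds, fused to a five-membered carbon ring containing one C=C double bond and one sp³ carbon; a five-membered ring of four carbons and one oxygen, with one C=C double bond and two sp³ carbons.
The fused 6/5-membered bicyclic (with one N–H) is a single π system with 9 sp² atoms and 10 π electrons from ring double bonds plus a heteroatom lone pair. 10 = 4(2)+2, so the system is aromatic and both rings count as aromatic (indole).
The 6-membered ring with one N–H has only sp³ atoms, so it is not fully conjugated — not aromatic (piperidine).
The 6-membered ring is planar and fully conjugated; 3 ring double bonds give 6 π electrons. That satisfies 4n+2 with n=1, so it is aromatic (benzene ring).
The 5-membered ring has one sp³ carbon, so it is not fully conjugated — not aromatic (cyclopentene ring).
The 5-membered ring with one oxygen has two sp³ carbons, so it is not fully conjugated — not aromatic (2,3-dihydrofuran).
3 of the 6 rings are aromatic. Total: 3.

3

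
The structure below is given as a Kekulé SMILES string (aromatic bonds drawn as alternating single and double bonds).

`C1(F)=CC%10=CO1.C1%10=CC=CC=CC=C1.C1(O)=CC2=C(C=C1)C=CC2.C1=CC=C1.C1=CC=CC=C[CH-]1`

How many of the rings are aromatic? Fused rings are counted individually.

2

The SMILES encodes a five-membered ring of four carbons and one oxygen, with two C=C double bonds; an eight-membered carbon ring with four alternating C=C double bonds; a six-membered carbon ring with three alternating C=C double bonds, fused to a five-membered carbon ring containing one C=C double bond and one sp³ carbon; a four-membered carbon ring with two alternating C=C double bonds; a seven-membered all-carbon ring bearing a negative charge on one carbon, with three C=C double bonds.
The 5-membered ring with one oxygen is fully conjugated (every ring atom contributes a p orbital); 2 ring double bonds (4 π electrons) plus a heteroatom lone pair (2) give 6 π electrons. That satisfies 4n+2 with n=1, so it is aromatic (furan).
The 8-membered ring has only sp² ring atoms; a planar conformation would have a fully conjugated π system of 8 electrons. But 8 = 4(2), which is 4n not 4n+2, so it is not aromatic (cyclooctatetraene) — cyclooctatetraene distorts into a non-planar tub to avoid antiaromaticity.
The 6-membered ring is fully conjugated (every ring atom contributes a p orbital); 3 ring double bonds give 6 π electrons. Since 6 = 4n+2 (n=1), it is aromatic (benzene ring).
The 5-membered ring has one sp³ carbon, so it is not fully conjugated — not aromatic (cyclopentene ring).
The 4-membered ring has only sp² ring atoms; a planar conformation would have a fully conjugated π system of 4 electrons. But 4 = 4(1), which is 4n not 4n+2, so it is not aromatic (cyclobutadiene) — cyclobutadiene is antiaromatic and distorts to a rectangle.
The 7-membered ring has only sp² ring atoms; a planar conformation would have a fully conjugated π system of 8 electrons. But 8 = 4(2), which is 4n not 4n+2, so it is not aromatic (cycloheptatrienyl anion).
2 of the 6 rings are aromatic. Total: 2.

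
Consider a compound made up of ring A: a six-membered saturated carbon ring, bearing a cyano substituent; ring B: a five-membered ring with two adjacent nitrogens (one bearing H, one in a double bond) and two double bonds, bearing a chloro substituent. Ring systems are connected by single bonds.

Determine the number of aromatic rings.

Ring A has only sp³ atoms, so it is not fully conjugated — not aromatic (cyclohexane).
Ring B has a continuous p-orbital overlap around the ring; 2 ring double bonds (4 π electrons) plus a heteroatom lone pair (2) give 6 π electrons. 6 = 4(1)+2, so ring B is aromatic (pyrazole).
Aromatic: B. Total: 1.

1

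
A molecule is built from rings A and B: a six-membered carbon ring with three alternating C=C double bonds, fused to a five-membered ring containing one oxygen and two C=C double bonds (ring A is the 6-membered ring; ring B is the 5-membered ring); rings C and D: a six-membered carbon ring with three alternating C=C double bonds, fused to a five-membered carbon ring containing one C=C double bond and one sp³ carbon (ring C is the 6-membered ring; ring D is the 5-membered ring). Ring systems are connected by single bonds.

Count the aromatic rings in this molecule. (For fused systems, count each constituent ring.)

Rings A and B form a fused bicyclic system (with one oxygen) with 9 sp² atoms and 10 π electrons from ring double bonds plus a heteroatom lone pair. 10 = 4(2)+2, so the system is aromatic and both rings count as aromatic (benzofuran).
Ring C is fully conjugated (every ring atom contributes a p orbital); 3 ring double bonds give 6 π electrons. That satisfies 4n+2 with n=1, so ring C is aromatic (benzene ring).
Ring D has one sp³ carbon, so it is not fully conjugated — not aromatic (cyclopentene ring).
Aromatic: A, B, C. Total: 3.

3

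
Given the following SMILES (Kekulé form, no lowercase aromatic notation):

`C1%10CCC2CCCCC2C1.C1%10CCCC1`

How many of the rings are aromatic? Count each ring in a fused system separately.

0

The SMILES encodes two fused six-membered saturated carbon rings; a five-membered saturated carbon ring.
The 6-membered ring has only sp³ atoms, so it is not fully conjugated — not aromatic (cyclohexane ring).
The second 6-membered ring has only sp³ atoms, so it is not fully conjugated — not aromatic (cyclohexane ring).
The 5-membered ring has only sp³ atoms, so it is not fully conjugated — not aromatic (cyclopentane).
None of the rings are aromatic. Total: 0.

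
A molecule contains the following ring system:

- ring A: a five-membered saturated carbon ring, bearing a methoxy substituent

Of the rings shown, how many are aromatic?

Ring A has only sp³ atoms, so it is not fully conjugated — not aromatic (cyclopentane).

0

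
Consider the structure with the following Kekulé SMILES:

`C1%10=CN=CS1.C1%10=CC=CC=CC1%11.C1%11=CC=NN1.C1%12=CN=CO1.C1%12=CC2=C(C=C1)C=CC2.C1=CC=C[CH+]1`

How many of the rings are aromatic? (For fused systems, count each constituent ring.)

4

The SMILES encodes a five-membered ring with a sulfur at position 1 and a nitrogen at position 3 (in a C=N bond), with two double bonds; a seven-membered carbon ring with three C=C double bonds and one sp³ carbon; a five-membered ring with two adjacent nitrogens (one bearing H, one in a double bond) and two double bonds; a five-membered ring with an oxygen at position 1 and a nitrogen at position 3 (in a C=N bond), with two double bonds; a six-membered carbon ring with three alternating C=C double bonds, fused to a five-membered carbon ring containing one C=C double bond and one sp³ carbon; a five-membered all-carbon ring bearing a positive charge on one carbon, with two C=C double bonds.
The 5-membered ring with one sulfur and one =N– is fully conjugated (every ring atom contributes a p orbital); 2 ring double bonds (4 π electrons) plus a heteroatom lone pair (2) give 6 π electrons. That satisfies 4n+2 with n=1, so it is aromatic (thiazole).
The 7-membered ring has one sp³ carbon, so it is not fully conjugated — not aromatic (cycloheptatriene).
The 5-membered ring with two adjacent nitrogens (one N–H, one =N–) has a continuous p-orbital overlap around the ring; 2 ring double bonds (4 π electrons) plus a heteroatom lone pair (2) give 6 π electrons. That satisfies 4n+2 with n=1, so it is aromatic (pyrazole).
The 5-membered ring with one oxygen and one =N– has a continuous p-orbital overlap around the ring; 2 ring double bonds (4 π electrons) plus a heteroatom lone pair (2) give 6 π electrons. That satisfies 4n+2 with n=1, so it is aromatic (oxazole).
The 6-membered ring is fully conjugated (every ring atom contributes a p orbital); 3 ring double bonds give 6 π electrons. That satisfies 4n+2 with n=1, so it is aromatic (benzene ring).
The 5-membered ring has one sp³ carbon, so it is not fully conjugated — not aromatic (cyclopentene ring).
The second 5-membered ring has only sp² ring atoms; a planar conformation would have a fully conjugated π system of 4 electrons. But 4 = 4(1), which is 4n not 4n+2, so it is not aromatic (cyclopentadienyl cation).
4 of the 7 rings are aromatic. Total: 4.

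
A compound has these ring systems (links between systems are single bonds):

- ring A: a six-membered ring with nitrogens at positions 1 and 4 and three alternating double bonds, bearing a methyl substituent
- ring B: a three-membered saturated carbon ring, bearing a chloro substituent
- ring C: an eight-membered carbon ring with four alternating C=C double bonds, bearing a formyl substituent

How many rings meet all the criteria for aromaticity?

1

Ring A has a continuous p-orbital overlap around the ring; 3 ring double bonds give 6 π electrons. That satisfies 4n+2 with n=1, so ring A is aromatic (pyrazine).
Ring B has only sp³ atoms, so it is not fully conjugated — not aromatic (cyclopropane).
Ring C has only sp² ring atoms; a planar conformation would have a fully conjugated π system of 8 electrons. But 8 = 4(2), which is 4n not 4n+2, so ring C is not aromatic (cyclooctatetraene) — cyclooctatetraene distorts into a non-planar tub to avoid antiaromaticity.
Aromatic: A. Total: 1.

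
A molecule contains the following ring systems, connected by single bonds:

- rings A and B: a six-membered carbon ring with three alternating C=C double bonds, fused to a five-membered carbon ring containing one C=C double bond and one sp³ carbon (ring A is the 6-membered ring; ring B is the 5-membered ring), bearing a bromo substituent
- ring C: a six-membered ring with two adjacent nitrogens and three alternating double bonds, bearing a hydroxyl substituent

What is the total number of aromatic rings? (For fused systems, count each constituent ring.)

2

Ring A is planar and fully conjugated; 3 ring double bonds give 6 π electrons. That satisfies 4n+2 with n=1, so ring A is aromatic (benzene ring).
Ring B has one sp³ carbon, so it is not fully conjugated — not aromatic (cyclopentene ring).
Ring C is planar and fully conjugated; 3 ring double bonds give 6 π electrons. Since 6 = 4n+2 (n=1), ring C is aromatic (pyridazine).
Aromatic: A, C. Total: 2.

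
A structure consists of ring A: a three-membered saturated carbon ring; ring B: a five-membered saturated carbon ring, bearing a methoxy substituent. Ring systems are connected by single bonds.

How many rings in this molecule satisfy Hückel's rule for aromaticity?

0

Ring A has only sp³ atoms, so it is not fully conjugated — not aromatic (cyclopropane).
Ring B has only sp³ atoms, so it is not fully conjugated — not aromatic (cyclopentane).
No ring is aromatic. Total: 0.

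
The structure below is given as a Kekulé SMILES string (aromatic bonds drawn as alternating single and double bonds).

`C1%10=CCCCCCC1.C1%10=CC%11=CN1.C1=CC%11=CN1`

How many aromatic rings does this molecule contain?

2

The SMILES encodes an eight-membered carbon ring with one C=C double bond; a five-membered ring of four carbons and one nitrogen bearing a hydrogen, with two C=C double bonds; a five-membered ring of four carbons and one nitrogen bearing a hydrogen, with two C=C double bonds.
The 8-membered ring has six sp³ carbons, so it is not fully conjugated — not aromatic (cyclooctene).
The 5-membered ring with one N–H is fully conjugated (every ring atom contributes a p orbital); 2 ring double bonds (4 π electrons) plus a heteroatom lone pair (2) give 6 π electrons. That satisfies 4n+2 with n=1, so it is aromatic (pyrrole).
The second 5-membered ring with one N–H is fully conjugated (every ring atom contributes a p orbital); 2 ring double bonds (4 π electrons) plus a heteroatom lone pair (2) give 6 π electrons. 6 = 4(1)+2, so it is aromatic (pyrrole).
2 of the 3 rings are aromatic. Total: 2.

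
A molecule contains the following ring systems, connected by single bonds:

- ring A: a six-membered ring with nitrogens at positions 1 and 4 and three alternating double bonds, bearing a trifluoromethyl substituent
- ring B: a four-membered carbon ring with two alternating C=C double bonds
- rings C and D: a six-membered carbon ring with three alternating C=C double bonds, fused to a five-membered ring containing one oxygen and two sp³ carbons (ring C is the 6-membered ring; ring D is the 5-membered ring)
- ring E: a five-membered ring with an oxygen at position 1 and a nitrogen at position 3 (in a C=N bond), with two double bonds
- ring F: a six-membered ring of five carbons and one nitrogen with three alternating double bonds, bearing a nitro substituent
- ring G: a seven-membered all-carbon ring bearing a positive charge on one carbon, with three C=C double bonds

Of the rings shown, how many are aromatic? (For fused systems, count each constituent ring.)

5

Ring A has a continuous p-orbital overlap around the ring; 3 ring double bonds give 6 π electrons. That satisfies 4n+2 with n=1, so ring A is aromatic (pyrazine).
Ring B has only sp² ring atoms; a planar conformation would have a fully conjugated π system of 4 electrons. But 4 = 4(1), which is 4n not 4n+2, so ring B is not aromatic (cyclobutadiene) — cyclobutadiene is antiaromatic and distorts to a rectangle.
Ring C is planar and fully conjugated; 3 ring double bonds give 6 π electrons. Since 6 = 4n+2 (n=1), ring C is aromatic (benzene ring).
Ring D has two sp³ carbons, so it is not fully conjugated — not aromatic (oxolane ring).
Ring E is planar and fully conjugated; 2 ring double bonds (4 π electrons) plus a heteroatom lone pair (2) give 6 π electrons. Since 6 = 4n+2 (n=1), ring E is aromatic (oxazole).
Ring F has a continuous p-orbital overlap around the ring; 3 ring double bonds give 6 π electrons. That satisfies 4n+2 with n=1, so ring F is aromatic (pyridine).
Ring G has a continuous p-orbital overlap around the ring; 3 ring double bonds (6 π electrons) plus the carbocation's empty p orbital (0, but keeps the ring conjugated) give 6 π electrons. Since 6 = 4n+2 (n=1), ring G is aromatic (tropylium cation).
Aromatic: A, C, E, F, G. Total: 5.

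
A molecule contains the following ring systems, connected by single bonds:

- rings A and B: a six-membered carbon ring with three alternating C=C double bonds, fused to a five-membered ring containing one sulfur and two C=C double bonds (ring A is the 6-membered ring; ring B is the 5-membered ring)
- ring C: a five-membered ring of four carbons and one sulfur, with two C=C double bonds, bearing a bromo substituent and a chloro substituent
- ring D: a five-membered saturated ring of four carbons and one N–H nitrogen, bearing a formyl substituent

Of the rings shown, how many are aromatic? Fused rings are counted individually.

3

Rings A and B form a fused bicyclic system (with one sulfur) with 9 sp² atoms and 10 π electrons from ring double bonds plus a heteroatom lone pair. 10 = 4(2)+2, so the system is aromatic and both rings count as aromatic (benzothiophene).
Ring C is fully conjugated (every ring atom contributes a p orbital); 2 ring double bonds (4 π electrons) plus a heteroatom lone pair (2) give 6 π electrons. That satisfies 4n+2 with n=1, so ring C is aromatic (thiophene).
Ring D has only sp³ atoms, so it is not fully conjugated — not aromatic (pyrrolidine).
Aromatic: A, B, C. Total: 3.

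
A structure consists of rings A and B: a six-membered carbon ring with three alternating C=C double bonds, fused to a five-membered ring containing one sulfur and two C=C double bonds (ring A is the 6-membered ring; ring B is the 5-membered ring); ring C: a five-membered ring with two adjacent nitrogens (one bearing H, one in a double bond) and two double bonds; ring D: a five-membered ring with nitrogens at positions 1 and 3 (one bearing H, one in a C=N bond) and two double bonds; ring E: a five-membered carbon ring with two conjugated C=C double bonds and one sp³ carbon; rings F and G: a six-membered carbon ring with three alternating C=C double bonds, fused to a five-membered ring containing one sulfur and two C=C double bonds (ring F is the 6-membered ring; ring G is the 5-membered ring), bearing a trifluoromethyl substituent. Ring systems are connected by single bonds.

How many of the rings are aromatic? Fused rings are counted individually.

Rings A and B form a fused bicyclic system (with one sulfur) with 9 sp² atoms and 10 π electrons from ring double bonds plus a heteroatom lone pair. 10 = 4(2)+2, so the system is aromatic and both rings count as aromatic (benzothiophene).
Ring C has a continuous p-orbital overlap around the ring; 2 ring double bonds (4 π electrons) plus a heteroatom lone pair (2) give 6 π electrons. Since 6 = 4n+2 (n=1), ring C is aromatic (pyrazole).
Ring D has a continuous p-orbital overlap around the ring; 2 ring double bonds (4 π electrons) plus a heteroatom lone pair (2) give 6 π electrons. That satisfies 4n+2 with n=1, so ring D is aromatic (imidazole).
Ring E has one sp³ carbon, so it is not fully conjugated — not aromatic (cyclopentadiene).
Rings F and G form a fused bicyclic system (with one sulfur) with 9 sp² atoms and 10 π electrons from ring double bonds plus a heteroatom lone pair. 10 = 4(2)+2, so the system is aromatic and both rings count as aromatic (benzothiophene).
Aromatic: A, B, C, D, F, G. Total: 6.

6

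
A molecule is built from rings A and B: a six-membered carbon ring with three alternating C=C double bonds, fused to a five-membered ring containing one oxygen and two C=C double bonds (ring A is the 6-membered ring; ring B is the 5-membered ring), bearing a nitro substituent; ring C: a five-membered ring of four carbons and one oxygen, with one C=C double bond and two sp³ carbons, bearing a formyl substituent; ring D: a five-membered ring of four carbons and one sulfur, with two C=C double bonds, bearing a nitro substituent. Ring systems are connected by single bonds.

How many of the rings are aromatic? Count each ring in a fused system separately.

3

Rings A and B form a fused bicyclic system (with one oxygen) with 9 sp² atoms and 10 π electrons from ring double bonds plus a heteroatom lone pair. 10 = 4(2)+2, so the system is aromatic and both rings count as aromatic (benzofuran).
Ring C has two sp³ carbons, so it is not fully conjugated — not aromatic (2,3-dihydrofuran).
Ring D has a continuous p-orbital overlap around the ring; 2 ring double bonds (4 π electrons) plus a heteroatom lone pair (2) give 6 π electrons. That satisfies 4n+2 with n=1, so ring D is aromatic (thiophene).
Aromatic: A, B, D. Total: 3.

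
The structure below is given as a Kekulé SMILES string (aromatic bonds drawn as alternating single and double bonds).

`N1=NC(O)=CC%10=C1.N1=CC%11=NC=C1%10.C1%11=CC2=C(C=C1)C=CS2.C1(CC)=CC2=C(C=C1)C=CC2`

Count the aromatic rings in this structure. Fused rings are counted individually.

The SMILES encodes a six-membered ring with two adjacent nitrogens and three alternating double bonds; a six-membered ring with nitrogens at positions 1 and 4 and three alternating double bonds; a six-membered carbon ring with three alternating C=C double bonds, fused to a five-membered ring containing one sulfur and two C=C double bonds; a six-membered carbon ring with three alternating C=C double bonds, fused to a five-membered carbon ring containing one C=C double bond and one sp³ carbon.
The 6-membered ring with two nitrogens (1,2) has a continuous p-orbital overlap around the ring; 3 ring double bonds give 6 π electrons. 6 = 4(1)+2, so it is aromatic (pyridazine).
The 6-membered ring with two nitrogens (1,4) is fully conjugated (every ring atom contributes a p orbital); 3 ring double bonds give 6 π electrons. 6 = 4(1)+2, so it is aromatic (pyrazine).
The fused 6/5-membered bicyclic (with one sulfur) is a single π system with 9 sp² atoms and 10 π electrons from ring double bonds plus a heteroatom lone pair. 10 = 4(2)+2, so the system is aromatic and both rings count as aromatic (benzothiophene).
The 6-membered ring has a continuous p-orbital overlap around the ring; 3 ring double bonds give 6 π electrons. Since 6 = 4n+2 (n=1), it is aromatic (benzene ring).
The 5-membered ring has one sp³ carbon, so it is not fully conjugated — not aromatic (cyclopentene ring).
5 of the 6 rings are aromatic. Total: 5.

5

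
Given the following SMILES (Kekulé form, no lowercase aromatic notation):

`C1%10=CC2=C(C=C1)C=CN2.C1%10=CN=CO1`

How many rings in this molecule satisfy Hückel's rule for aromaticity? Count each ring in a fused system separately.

The SMILES encodes a six-membered carbon ring with three alternating C=C double bonds, fused to a five-membered ring containing one N–H nitrogen and two C=C double bonds; a five-membered ring with an oxygen at position 1 and a nitrogen at position 3 (in a C=N bond), with two double bonds.
The fused 6/5-membered bicyclic (with one N–H) is a single π system with 9 sp² atoms and 10 π electrons from ring double bonds plus a heteroatom lone pair. 10 = 4(2)+2, so the system is aromatic and both rings count as aromatic (indole).
The 5-membered ring with one oxygen and one =N– is planar and fully conjugated; 2 ring double bonds (4 π electrons) plus a heteroatom lone pair (2) give 6 π electrons. Since 6 = 4n+2 (n=1), it is aromatic (oxazole).
3 of the 3 rings are aromatic. Total: 3.

3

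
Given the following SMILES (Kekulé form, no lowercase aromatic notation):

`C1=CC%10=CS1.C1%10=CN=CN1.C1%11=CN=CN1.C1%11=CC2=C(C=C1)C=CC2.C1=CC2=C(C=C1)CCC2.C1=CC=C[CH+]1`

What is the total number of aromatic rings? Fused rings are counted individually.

The SMILES encodes a five-membered ring of four carbons and one sulfur, with two C=C double bonds; a five-membered ring with nitrogens at positions 1 and 3 (one bearing H, one in a C=N bond) and two double bonds; a five-membered ring with nitrogens at positions 1 and 3 (one bearing H, one in a C=N bond) and two double bonds; a six-membered carbon ring with three alternating C=C double bonds, fused to a five-membered carbon ring containing one C=C double bond and one sp³ carbon; a six-membered carbon ring with three alternating C=C double bonds, fused to a saturated five-membered carbon ring; a five-membered all-carbon ring bearing a positive charge on one carbon, with two C=C double bonds.
The 5-membered ring with one sulfur has a continuous p-orbital overlap around the ring; 2 ring double bonds (4 π electrons) plus a heteroatom lone pair (2) give 6 π electrons. That satisfies 4n+2 with n=1, so it is aromatic (thiophene).
The 5-membered ring with two nitrogens (one N–H, one =N–) has a continuous p-orbital overlap around the ring; 2 ring double bonds (4 π electrons) plus a heteroatom lone pair (2) give 6 π electrons. Since 6 = 4n+2 (n=1), it is aromatic (imidazole).
The second 5-membered ring with two nitrogens (one N–H, one =N–) has a continuous p-orbital overlap around the ring; 2 ring double bonds (4 π electrons) plus a heteroatom lone pair (2) give 6 π electrons. 6 = 4(1)+2, so it is aromatic (imidazole).
The 6-membered ring is planar and fully conjugated; 3 ring double bonds give 6 π electrons. Since 6 = 4n+2 (n=1), it is aromatic (benzene ring).
The 5-membered ring has one sp³ carbon, so it is not fully conjugated — not aromatic (cyclopentene ring).
The second 6-membered ring is fully conjugated (every ring atom contributes a p orbital); 3 ring double bonds give 6 π electrons. That satisfies 4n+2 with n=1, so it is aromatic (benzene ring).
The second 5-membered ring has three sp³ carbons, so it is not fully conjugated — not aromatic (cyclopentane ring).
The third 5-membered ring has only sp² ring atoms; a planar conformation would have a fully conjugated π system of 4 electrons. But 4 = 4(1), which is 4n not 4n+2, so it is not aromatic (cyclopentadienyl cation).
5 of the 8 rings are aromatic. Total: 5.

5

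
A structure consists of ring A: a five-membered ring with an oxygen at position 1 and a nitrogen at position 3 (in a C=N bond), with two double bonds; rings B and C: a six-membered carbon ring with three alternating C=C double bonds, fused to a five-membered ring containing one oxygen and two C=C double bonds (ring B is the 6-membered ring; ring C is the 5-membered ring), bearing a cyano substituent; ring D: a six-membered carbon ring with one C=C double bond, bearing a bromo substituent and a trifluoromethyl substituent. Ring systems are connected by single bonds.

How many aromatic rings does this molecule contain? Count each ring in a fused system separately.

Ring A has a continuous p-orbital overlap around the ring; 2 ring double bonds (4 π electrons) plus a heteroatom lone pair (2) give 6 π electrons. 6 = 4(1)+2, so ring A is aromatic (oxazole).
Rings B and C form a fused bicyclic system (with one oxygen) with 9 sp² atoms and 10 π electrons from ring double bonds plus a heteroatom lone pair. 10 = 4(2)+2, so the system is aromatic and both rings count as aromatic (benzofuran).
Ring D has four sp³ carbons, so it is not fully conjugated — not aromatic (cyclohexene).
Aromatic: A, B, C. Total: 3.

3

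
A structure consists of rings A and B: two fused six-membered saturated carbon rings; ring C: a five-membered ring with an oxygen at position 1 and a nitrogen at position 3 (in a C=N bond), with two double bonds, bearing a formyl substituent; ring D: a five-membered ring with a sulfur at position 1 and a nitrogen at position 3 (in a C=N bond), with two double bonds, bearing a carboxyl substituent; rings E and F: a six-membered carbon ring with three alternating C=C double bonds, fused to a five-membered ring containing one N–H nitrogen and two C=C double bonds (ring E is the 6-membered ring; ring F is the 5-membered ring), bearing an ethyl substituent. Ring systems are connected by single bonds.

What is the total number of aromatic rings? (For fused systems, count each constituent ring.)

4

Ring A has only sp³ atoms, so it is not fully conjugated — not aromatic (cyclohexane ring).
Ring B has only sp³ atoms, so it is not fully conjugated — not aromatic (cyclohexane ring).
Ring C is fully conjugated (every ring atom contributes a p orbital); 2 ring double bonds (4 π electrons) plus a heteroatom lone pair (2) give 6 π electrons. That satisfies 4n+2 with n=1, so ring C is aromatic (oxazole).
Ring D is fully conjugated (every ring atom contributes a p orbital); 2 ring double bonds (4 π electrons) plus a heteroatom lone pair (2) give 6 π electrons. That satisfies 4n+2 with n=1, so ring D is aromatic (thiazole).
Rings E and F form a fused bicyclic system (with one N–H) with 9 sp² atoms and 10 π electrons from ring double bonds plus a heteroatom lone pair. 10 = 4(2)+2, so the system is aromatic and both rings count as aromatic (indole).
Aromatic: C, D, E, F. Total: 4.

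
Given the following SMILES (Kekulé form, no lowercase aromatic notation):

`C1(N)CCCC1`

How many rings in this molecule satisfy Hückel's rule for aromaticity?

0

The SMILES encodes a five-membered saturated carbon ring.
The 5-membered ring has only sp³ atoms, so it is not fully conjugated — not aromatic (cyclopentane).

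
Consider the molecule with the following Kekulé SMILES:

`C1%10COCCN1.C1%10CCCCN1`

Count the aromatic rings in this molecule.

The SMILES encodes a six-membered saturated ring with an oxygen and an N–H nitrogen at positions 1 and 4; a six-membered saturated ring of five carbons and one N–H nitrogen.
The 6-membered ring with one oxygen and one N–H (1,4) has only sp³ atoms, so it is not fully conjugated — not aromatic (morpholine).
The 6-membered ring with one N–H has only sp³ atoms, so it is not fully conjugated — not aromatic (piperidine).
None of the rings are aromatic. Total: 0.

0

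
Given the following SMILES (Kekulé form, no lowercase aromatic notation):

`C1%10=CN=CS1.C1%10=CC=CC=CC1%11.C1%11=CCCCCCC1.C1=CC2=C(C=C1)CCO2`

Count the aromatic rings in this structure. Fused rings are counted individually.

2

The SMILES encodes a five-membered ring with a sulfur at position 1 and a nitrogen at position 3 (in a C=N bond), with two double bonds; a seven-membered carbon ring with three C=C double bonds and one sp³ carbon; an eight-membered carbon ring with one C=C double bond; a six-membered carbon ring with three alternating C=C double bonds, fused to a five-membered ring containing one oxygen and two sp³ carbons.
The 5-membered ring with one sulfur and one =N– is planar and fully conjugated; 2 ring double bonds (4 π electrons) plus a heteroatom lone pair (2) give 6 π electrons. Since 6 = 4n+2 (n=1), it is aromatic (thiazole).
The 7-membered ring has one sp³ carbon, so it is not fully conjugated — not aromatic (cycloheptatriene).
The 8-membered ring has six sp³ carbons, so it is not fully conjugated — not aromatic (cyclooctene).
The 6-membered ring has a continuous p-orbital overlap around the ring; 3 ring double bonds give 6 π electrons. 6 = 4(1)+2, so it is aromatic (benzene ring).
The 5-membered ring with one oxygen has two sp³ carbons, so it is not fully conjugated — not aromatic (oxolane ring).
2 of the 5 rings are aromatic. Total: 2.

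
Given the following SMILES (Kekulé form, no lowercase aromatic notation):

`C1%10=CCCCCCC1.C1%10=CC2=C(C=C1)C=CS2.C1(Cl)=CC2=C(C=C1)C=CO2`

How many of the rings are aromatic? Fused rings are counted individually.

The SMILES encodes an eight-membered carbon ring with one C=C double bond; a six-membered carbon ring with three alternating C=C double bonds, fused to a five-membered ring containing one sulfur and two C=C double bonds; a six-membered carbon ring with three alternating C=C double bonds, fused to a five-membered ring containing one oxygen and two C=C double bonds.
The 8-membered ring has six sp³ carbons, so it is not fully conjugated — not aromatic (cyclooctene).
The fused 6/5-membered bicyclic (with one sulfur) is a single π system with 9 sp² atoms and 10 π electrons from ring double bonds plus a heteroatom lone pair. 10 = 4(2)+2, so the system is aromatic and both rings count as aromatic (benzothiophene).
The fused 6/5-membered bicyclic (with one oxygen) is a single π system with 9 sp² atoms and 10 π electrons from ring double bonds plus a heteroatom lone pair. 10 = 4(2)+2, so the system is aromatic and both rings count as aromatic (benzofuran).
4 of the 5 rings are aromatic. Total: 4.

4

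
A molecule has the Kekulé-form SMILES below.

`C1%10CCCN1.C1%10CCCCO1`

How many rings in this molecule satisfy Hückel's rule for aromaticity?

0

The SMILES encodes a five-membered saturated ring of four carbons and one N–H nitrogen; a six-membered saturated ring of five carbons and one oxygen.
The 5-membered ring with one N–H has only sp³ atoms, so it is not fully conjugated — not aromatic (pyrrolidine).
The 6-membered ring with one oxygen has only sp³ atoms, so it is not fully conjugated — not aromatic (tetrahydropyran).
None of the rings are aromatic. Total: 0.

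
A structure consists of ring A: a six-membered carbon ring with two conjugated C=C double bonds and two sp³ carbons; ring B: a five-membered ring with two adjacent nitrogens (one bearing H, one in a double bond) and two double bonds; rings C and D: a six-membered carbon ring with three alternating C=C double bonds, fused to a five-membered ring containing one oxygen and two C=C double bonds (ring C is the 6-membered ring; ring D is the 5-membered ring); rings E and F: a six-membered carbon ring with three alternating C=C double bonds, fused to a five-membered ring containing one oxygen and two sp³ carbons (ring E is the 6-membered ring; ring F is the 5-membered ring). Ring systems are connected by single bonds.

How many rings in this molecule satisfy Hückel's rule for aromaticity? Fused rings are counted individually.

Ring A has two sp³ carbons, so it is not fully conjugated — not aromatic (1,3-cyclohexadiene).
Ring B has a continuous p-orbital overlap around the ring; 2 ring double bonds (4 π electrons) plus a heteroatom lone pair (2) give 6 π electrons. That satisfies 4n+2 with n=1, so ring B is aromatic (pyrazole).
Rings C and D form a fused bicyclic system (with one oxygen) with 9 sp² atoms and 10 π electrons from ring double bonds plus a heteroatom lone pair. 10 = 4(2)+2, so the system is aromatic and both rings count as aromatic (benzofuran).
Ring E has a continuous p-orbital overlap around the ring; 3 ring double bonds give 6 π electrons. 6 = 4(1)+2, so ring E is aromatic (benzene ring).
Ring F has two sp³ carbons, so it is not fully conjugated — not aromatic (oxolane ring).
Aromatic: B, C, D, E. Total: 4.

4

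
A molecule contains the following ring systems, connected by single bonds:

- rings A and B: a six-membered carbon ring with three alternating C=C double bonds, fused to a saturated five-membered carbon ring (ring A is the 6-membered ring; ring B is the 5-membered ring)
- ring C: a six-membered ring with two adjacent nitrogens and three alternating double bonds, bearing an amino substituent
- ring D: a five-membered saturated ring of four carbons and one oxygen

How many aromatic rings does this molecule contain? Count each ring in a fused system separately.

2

Ring A is fully conjugated (every ring atom contributes a p orbital); 3 ring double bonds give 6 π electrons. Since 6 = 4n+2 (n=1), ring A is aromatic (benzene ring).
Ring B has three sp³ carbons, so it is not fully conjugated — not aromatic (cyclopentane ring).
Ring C is planar and fully conjugated; 3 ring double bonds give 6 π electrons. 6 = 4(1)+2, so ring C is aromatic (pyridazine).
Ring D has only sp³ atoms, so it is not fully conjugated — not aromatic (tetrahydrofuran).
Aromatic: A, C. Total: 2.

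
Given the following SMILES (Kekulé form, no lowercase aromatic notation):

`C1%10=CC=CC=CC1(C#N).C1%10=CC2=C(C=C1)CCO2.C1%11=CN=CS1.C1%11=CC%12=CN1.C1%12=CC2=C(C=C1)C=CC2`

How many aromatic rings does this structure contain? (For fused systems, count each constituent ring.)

The SMILES encodes a seven-membered carbon ring with three C=C double bonds and one sp³ carbon; a six-membered carbon ring with three alternating C=C double bonds, fused to a five-membered ring containing one oxygen and two sp³ carbons; a five-membered ring with a sulfur at position 1 and a nitrogen at position 3 (in a C=N bond), with two double bonds; a five-membered ring of four carbons and one nitrogen bearing a hydrogen, with two C=C double bonds; a six-membered carbon ring with three alternating C=C double bonds, fused to a five-membered carbon ring containing one C=C double bond and one sp³ carbon.
The 7-membered ring has one sp³ carbon, so it is not fully conjugated — not aromatic (cycloheptatriene).
The 6-membered ring has a continuous p-orbital overlap around the ring; 3 ring double bonds give 6 π electrons. Since 6 = 4n+2 (n=1), it is aromatic (benzene ring).
The 5-membered ring with one oxygen has two sp³ carbons, so it is not fully conjugated — not aromatic (oxolane ring).
The 5-membered ring with one sulfur and one =N– is fully conjugated (every ring atom contributes a p orbital); 2 ring double bonds (4 π electrons) plus a heteroatom lone pair (2) give 6 π electrons. That satisfies 4n+2 with n=1, so it is aromatic (thiazole).
The 5-membered ring with one N–H is fully conjugated (every ring atom contributes a p orbital); 2 ring double bonds (4 π electrons) plus a heteroatom lone pair (2) give 6 π electrons. That satisfies 4n+2 with n=1, so it is aromatic (pyrrole).
The second 6-membered ring is fully conjugated (every ring atom contributes a p orbital); 3 ring double bonds give 6 π electrons. 6 = 4(1)+2, so it is aromatic (benzene ring).
The 5-membered ring has one sp³ carbon, so it is not fully conjugated — not aromatic (cyclopentene ring).
4 of the 7 rings are aromatic. Total: 4.

4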